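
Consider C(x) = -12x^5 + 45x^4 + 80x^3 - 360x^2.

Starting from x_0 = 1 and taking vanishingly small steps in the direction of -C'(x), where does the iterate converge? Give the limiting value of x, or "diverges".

C'(x) = -60x(x - 3)(x - 2)(x + 2), so C'(1) = -360.
Gradient descent moves in the -C' direction, i.e. x is increasing.
The nearest critical point in that direction is x = 2, where C'' = 480 > 0 (a local minimum). The iterate converges there.

2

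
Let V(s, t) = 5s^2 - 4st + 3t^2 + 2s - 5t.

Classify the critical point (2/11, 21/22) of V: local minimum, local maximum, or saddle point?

local minimum

The Hessian of V is constant: H = [[10, -4], [-4, 6]].
det(H) = 10·6 − (-4)² = 44.
det(H) > 0 and tr(H) = 16 > 0, so H is positive definite and the point is a local minimum.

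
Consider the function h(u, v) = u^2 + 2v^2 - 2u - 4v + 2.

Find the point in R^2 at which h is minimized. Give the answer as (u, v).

(1, 1)

h(u,v) separates as P(u) + Q(v) + 2, so its minimum is min P + min Q + 2.
P'(u) = 2u - 2 vanishes at u ∈ {1}; Q'(v) = 4v - 4 vanishes at v ∈ {1}.
Local minima of P (where P''>0): P(1)=-1. Local minima of Q: Q(1)=-2.
So the global minimum of h is P(1) + Q(1) + 2 = -1 − 2 + 2 = -1, attained at (1, 1).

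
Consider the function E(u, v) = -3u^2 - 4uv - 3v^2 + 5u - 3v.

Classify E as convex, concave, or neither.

E is quadratic, so its Hessian is the constant matrix H = [[-6, -4], [-4, -6]].
det(H) = 20, tr(H) = -12.
det(H) > 0 and tr(H) < 0, so H is negative definite everywhere: concave.

concave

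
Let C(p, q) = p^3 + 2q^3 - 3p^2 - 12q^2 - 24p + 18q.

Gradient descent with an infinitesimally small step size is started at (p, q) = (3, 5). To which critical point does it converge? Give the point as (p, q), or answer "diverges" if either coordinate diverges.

C is separable, so gradient descent decouples: p follows -∂C/∂p, q follows -∂C/∂q.
∂C/∂p = 3(p - 4)(p + 2); at p=3 this is -15, so p increases.
∂C/∂q = 6(q - 3)(q - 1); at q=5 this is 48, so q decreases.
p converges to its nearest critical value 4 (a local min of the p-part); q converges to 3. The iterate converges to (4, 3).

(4, 3)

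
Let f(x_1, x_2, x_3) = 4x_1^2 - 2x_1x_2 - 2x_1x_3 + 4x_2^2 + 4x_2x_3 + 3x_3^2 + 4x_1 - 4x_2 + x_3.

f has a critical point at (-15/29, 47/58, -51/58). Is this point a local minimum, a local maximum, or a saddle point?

The Hessian is constant: H = [[8, -2, -2], [-2, 8, 4], [-2, 4, 6]].
Leading principal minors: Δ₁ = 8, Δ₂ = 60, Δ₃ = 232.
All leading minors are positive, so H is positive definite: a local minimum.

local minimum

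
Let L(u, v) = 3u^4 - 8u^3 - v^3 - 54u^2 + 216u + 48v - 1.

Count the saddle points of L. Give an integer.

L separates as a function of u plus a function of v, so ∇L=0 decouples.
∂L/∂u = 12(u - 3)(u - 2)(u + 3) = 0 at u ∈ {-3, 2, 3}; ∂L/∂v = -3(v - 4)(v + 4) = 0 at v ∈ {-4, 4}.
The Hessian is diagonal: diag(L_uu, L_vv). Second derivatives: L_uu(-3)=360, L_uu(2)=-60, L_uu(3)=72; L_vv(-4)=24, L_vv(4)=-24.
Saddle points occur where the two diagonal entries have opposite signs: (-3, 4), (2, -4), (3, 4). Count: 3.

3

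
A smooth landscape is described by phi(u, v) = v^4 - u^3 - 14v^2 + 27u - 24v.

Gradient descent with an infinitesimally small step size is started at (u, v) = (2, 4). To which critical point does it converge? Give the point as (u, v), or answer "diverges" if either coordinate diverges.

phi is separable, so gradient descent decouples: u follows -∂phi/∂u, v follows -∂phi/∂v.
∂phi/∂u = -3(u - 3)(u + 3); at u=2 this is 15, so u decreases.
∂phi/∂v = 4(v - 3)(v + 1)(v + 2); at v=4 this is 120, so v decreases.
u converges to its nearest critical value -3 (a local min of the u-part); v converges to 3. The iterate converges to (-3, 3).

(-3, 3)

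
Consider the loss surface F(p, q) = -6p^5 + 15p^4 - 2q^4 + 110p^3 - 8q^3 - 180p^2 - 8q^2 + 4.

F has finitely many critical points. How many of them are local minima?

F separates as a function of p plus a function of q, so ∇F=0 decouples.
∂F/∂p = -30p(p - 4)(p - 1)(p + 3) = 0 at p ∈ {-3, 0, 1, 4}; ∂F/∂q = -8q(q + 1)(q + 2) = 0 at q ∈ {-2, -1, 0}.
The Hessian is diagonal: diag(F_pp, F_qq). Second derivatives: F_pp(-3)=2520, F_pp(0)=-360, F_pp(1)=360, F_pp(4)=-2520; F_qq(-2)=-16, F_qq(-1)=8, F_qq(0)=-16.
Local minima occur where both diagonal entries positive: (-3, -1), (1, -1). Count: 2.

2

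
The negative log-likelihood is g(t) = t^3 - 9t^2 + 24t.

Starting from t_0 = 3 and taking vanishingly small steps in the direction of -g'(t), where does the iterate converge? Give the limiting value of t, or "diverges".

g'(t) = 3(t - 4)(t - 2), so g'(3) = -3.
Gradient descent moves in the -g' direction, i.e. t is increasing.
The nearest critical point in that direction is t = 4, where g'' = 6 > 0 (a local minimum). The iterate converges there.

4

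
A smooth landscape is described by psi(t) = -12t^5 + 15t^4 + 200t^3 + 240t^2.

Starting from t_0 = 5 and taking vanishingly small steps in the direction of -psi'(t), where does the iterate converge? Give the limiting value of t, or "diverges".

diverges

psi'(t) = -60t(t - 4)(t + 1)(t + 2), so psi'(5) = -12600.
Gradient descent moves in the -psi' direction, i.e. t is increasing.
There is no critical point above t=5, and psi' keeps the same sign, so the iterate runs off to +∞.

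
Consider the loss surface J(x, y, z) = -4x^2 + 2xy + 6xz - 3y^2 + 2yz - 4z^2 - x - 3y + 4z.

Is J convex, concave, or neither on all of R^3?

concave

J is quadratic, so its Hessian is the constant matrix H = [[-8, 2, 6], [2, -6, 2], [6, 2, -8]].
Leading principal minors: -8, 44, -56.
Signs alternate −, +, − ⇒ H ≺ 0 ⇒ concave.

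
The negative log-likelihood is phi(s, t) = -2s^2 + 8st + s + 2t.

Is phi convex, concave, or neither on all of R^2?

phi is quadratic, so its Hessian is the constant matrix H = [[-4, 8], [8, 0]].
det(H) = -64, tr(H) = -4.
det(H) < 0, so H is indefinite: neither convex nor concave.

neither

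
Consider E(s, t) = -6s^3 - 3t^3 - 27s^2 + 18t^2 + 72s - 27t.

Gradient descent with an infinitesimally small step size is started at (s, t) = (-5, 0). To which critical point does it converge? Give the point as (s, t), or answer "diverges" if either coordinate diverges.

(-4, 1)

E is separable, so gradient descent decouples: s follows -∂E/∂s, t follows -∂E/∂t.
∂E/∂s = -18(s - 1)(s + 4); at s=-5 this is -108, so s increases.
∂E/∂t = -9(t - 3)(t - 1); at t=0 this is -27, so t increases.
s converges to its nearest critical value -4 (a local min of the s-part); t converges to 1. The iterate converges to (-4, 1).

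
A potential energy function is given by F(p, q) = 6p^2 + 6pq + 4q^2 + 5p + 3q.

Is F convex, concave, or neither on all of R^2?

convex

F is quadratic, so its Hessian is the constant matrix H = [[12, 6], [6, 8]].
det(H) = 60, tr(H) = 20.
det(H) > 0 and tr(H) > 0, so H is positive definite everywhere: convex.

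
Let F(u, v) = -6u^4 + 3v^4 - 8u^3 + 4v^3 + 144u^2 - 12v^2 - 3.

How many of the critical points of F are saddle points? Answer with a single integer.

F separates as a function of u plus a function of v, so ∇F=0 decouples.
∂F/∂u = -24u(u - 3)(u + 4) = 0 at u ∈ {-4, 0, 3}; ∂F/∂v = 12v(v - 1)(v + 2) = 0 at v ∈ {-2, 0, 1}.
The Hessian is diagonal: diag(F_uu, F_vv). Second derivatives: F_uu(-4)=-672, F_uu(0)=288, F_uu(3)=-504; F_vv(-2)=72, F_vv(0)=-24, F_vv(1)=36.
Saddle points occur where the two diagonal entries have opposite signs: (-4, -2), (-4, 1), (0, 0), (3, -2), (3, 1). Count: 5.

5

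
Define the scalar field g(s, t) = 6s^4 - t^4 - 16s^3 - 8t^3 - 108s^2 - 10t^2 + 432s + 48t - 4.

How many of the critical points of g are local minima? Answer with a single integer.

2

g separates as a function of s plus a function of t, so ∇g=0 decouples.
∂g/∂s = 24(s - 3)(s - 2)(s + 3) = 0 at s ∈ {-3, 2, 3}; ∂g/∂t = -4(t - 1)(t + 3)(t + 4) = 0 at t ∈ {-4, -3, 1}.
The Hessian is diagonal: diag(g_ss, g_tt). Second derivatives: g_ss(-3)=720, g_ss(2)=-120, g_ss(3)=144; g_tt(-4)=-20, g_tt(-3)=16, g_tt(1)=-80.
Local minima occur where both diagonal entries positive: (-3, -3), (3, -3). Count: 2.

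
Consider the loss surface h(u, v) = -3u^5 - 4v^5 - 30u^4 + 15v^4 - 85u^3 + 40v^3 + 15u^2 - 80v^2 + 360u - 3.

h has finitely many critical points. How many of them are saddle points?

8

h separates as a function of u plus a function of v, so ∇h=0 decouples.
∂h/∂u = -15(u - 1)(u + 2)(u + 3)(u + 4) = 0 at u ∈ {-4, -3, -2, 1}; ∂h/∂v = -20v(v - 4)(v - 1)(v + 2) = 0 at v ∈ {-2, 0, 1, 4}.
The Hessian is diagonal: diag(h_uu, h_vv). Second derivatives: h_uu(-4)=150, h_uu(-3)=-60, h_uu(-2)=90, h_uu(1)=-900; h_vv(-2)=720, h_vv(0)=-160, h_vv(1)=180, h_vv(4)=-1440.
Saddle points occur where the two diagonal entries have opposite signs: (-4, 0), (-4, 4), (-3, -2), (-3, 1), (-2, 0), (-2, 4), (1, -2), (1, 1). Count: 8.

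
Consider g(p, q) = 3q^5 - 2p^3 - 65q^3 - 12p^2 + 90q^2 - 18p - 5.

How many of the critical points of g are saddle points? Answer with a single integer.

g separates as a function of p plus a function of q, so ∇g=0 decouples.
∂g/∂p = -6(p + 1)(p + 3) = 0 at p ∈ {-3, -1}; ∂g/∂q = 15q(q - 3)(q - 1)(q + 4) = 0 at q ∈ {-4, 0, 1, 3}.
The Hessian is diagonal: diag(g_pp, g_qq). Second derivatives: g_pp(-3)=12, g_pp(-1)=-12; g_qq(-4)=-2100, g_qq(0)=180, g_qq(1)=-150, g_qq(3)=630.
Saddle points occur where the two diagonal entries have opposite signs: (-3, -4), (-3, 1), (-1, 0), (-1, 3). Count: 4.

4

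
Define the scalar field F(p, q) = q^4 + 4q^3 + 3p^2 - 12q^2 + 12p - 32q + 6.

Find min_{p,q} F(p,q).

F(p,q) separates as A(p) + B(q) + 6, so its minimum is min A + min B + 6.
A'(p) = 6p + 12 vanishes at p ∈ {-2}; B'(q) = 4(q - 2)(q + 1)(q + 4) vanishes at q ∈ {-4, -1, 2}.
Local minima of A (where A''>0): A(-2)=-12. Local minima of B: B(-4)=-64, B(2)=-64.
So the global minimum of F is A(-2) + B(-4) + 6 = -12 − 64 + 6 = -70, attained at (-2, -4).

-70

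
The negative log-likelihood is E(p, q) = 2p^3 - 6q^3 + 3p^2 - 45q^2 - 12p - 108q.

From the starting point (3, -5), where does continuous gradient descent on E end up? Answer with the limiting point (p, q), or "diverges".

E is separable, so gradient descent decouples: p follows -∂E/∂p, q follows -∂E/∂q.
∂E/∂p = 6(p - 1)(p + 2); at p=3 this is 60, so p decreases.
∂E/∂q = -18(q + 2)(q + 3); at q=-5 this is -108, so q increases.
p converges to its nearest critical value 1 (a local min of the p-part); q converges to -3. The iterate converges to (1, -3).

(1, -3)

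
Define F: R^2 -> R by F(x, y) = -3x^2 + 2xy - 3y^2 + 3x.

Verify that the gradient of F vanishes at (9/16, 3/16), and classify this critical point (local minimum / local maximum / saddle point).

local maximum

∇F = (-6x + 2y + 3, 2x - 6y); substituting (9/16, 3/16) gives ∇F = (0, 0), so (9/16, 3/16) is indeed a critical point.
The Hessian of F is constant: H = [[-6, 2], [2, -6]].
det(H) = (-6)·(-6) − 2² = 32.
det(H) > 0 and tr(H) = -12 < 0, so H is negative definite and the point is a local maximum.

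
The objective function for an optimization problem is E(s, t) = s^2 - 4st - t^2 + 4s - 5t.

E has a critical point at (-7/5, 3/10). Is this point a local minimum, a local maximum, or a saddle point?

saddle point

The Hessian of E is constant: H = [[2, -4], [-4, -2]].
det(H) = 2·(-2) − (-4)² = -20.
Since det(H) < 0, H is indefinite and the critical point is a saddle point.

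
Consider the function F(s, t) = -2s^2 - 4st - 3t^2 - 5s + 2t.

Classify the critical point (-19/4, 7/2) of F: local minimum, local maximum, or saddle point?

The Hessian of F is constant: H = [[-4, -4], [-4, -6]].
det(H) = (-4)·(-6) − (-4)² = 8.
det(H) > 0 and tr(H) = -10 < 0, so H is negative definite and the point is a local maximum.

local maximum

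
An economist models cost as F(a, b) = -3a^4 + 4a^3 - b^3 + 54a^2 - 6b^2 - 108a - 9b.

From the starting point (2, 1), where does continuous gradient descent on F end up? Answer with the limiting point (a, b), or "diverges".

F is separable, so gradient descent decouples: a follows -∂F/∂a, b follows -∂F/∂b.
∂F/∂a = -12(a - 3)(a - 1)(a + 3); at a=2 this is 60, so a decreases.
∂F/∂b = -3(b + 1)(b + 3); at b=1 this is -24, so b increases.
The b-coordinate has no critical point in that direction and runs off to infinity.

diverges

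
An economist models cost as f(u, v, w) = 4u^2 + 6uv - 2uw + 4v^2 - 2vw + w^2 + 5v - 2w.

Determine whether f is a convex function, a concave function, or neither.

convex

f is quadratic, so its Hessian is the constant matrix H = [[8, 6, -2], [6, 8, -2], [-2, -2, 2]].
Leading principal minors: 8, 28, 40.
All positive ⇒ H ≻ 0 ⇒ convex.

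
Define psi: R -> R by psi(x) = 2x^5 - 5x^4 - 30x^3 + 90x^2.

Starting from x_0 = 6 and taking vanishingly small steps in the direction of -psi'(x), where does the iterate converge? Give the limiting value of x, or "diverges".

3

psi'(x) = 10x(x - 3)(x - 2)(x + 3), so psi'(6) = 6480.
Gradient descent moves in the -psi' direction, i.e. x is decreasing.
The nearest critical point in that direction is x = 3, where psi'' = 180 > 0 (a local minimum). The iterate converges there.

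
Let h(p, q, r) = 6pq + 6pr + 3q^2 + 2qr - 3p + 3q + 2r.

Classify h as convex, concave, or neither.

h is quadratic, so its Hessian is the constant matrix H = [[0, 6, 6], [6, 6, 2], [6, 2, 0]].
Leading principal minors: 0, -36, -72.
Neither pattern holds ⇒ H is indefinite ⇒ neither convex nor concave.

neither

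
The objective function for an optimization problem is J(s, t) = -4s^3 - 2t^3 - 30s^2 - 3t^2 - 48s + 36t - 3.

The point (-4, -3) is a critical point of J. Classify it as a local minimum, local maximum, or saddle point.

The mixed partial ∂²J/∂s∂t is 0, so the Hessian at any point is diag(J_ss, J_tt) = diag(-12(2s + 5), -6(2t + 1)).
At (-4, -3): H = diag(36, 30).
Both eigenvalues are positive, so H is positive definite: a local minimum.

local minimum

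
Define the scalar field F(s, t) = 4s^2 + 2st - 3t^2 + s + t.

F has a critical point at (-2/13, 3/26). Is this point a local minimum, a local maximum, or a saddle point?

The Hessian of F is constant: H = [[8, 2], [2, -6]].
det(H) = 8·(-6) − 2² = -52.
Since det(H) < 0, H is indefinite and the critical point is a saddle point.

saddle point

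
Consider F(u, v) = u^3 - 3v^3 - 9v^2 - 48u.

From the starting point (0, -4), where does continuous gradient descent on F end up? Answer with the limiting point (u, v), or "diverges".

F is separable, so gradient descent decouples: u follows -∂F/∂u, v follows -∂F/∂v.
∂F/∂u = 3(u - 4)(u + 4); at u=0 this is -48, so u increases.
∂F/∂v = -9v(v + 2); at v=-4 this is -72, so v increases.
u converges to its nearest critical value 4 (a local min of the u-part); v converges to -2. The iterate converges to (4, -2).

(4, -2)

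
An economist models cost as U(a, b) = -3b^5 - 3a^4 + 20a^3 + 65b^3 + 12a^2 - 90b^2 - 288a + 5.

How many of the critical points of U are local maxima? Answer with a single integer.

4

U separates as a function of a plus a function of b, so ∇U=0 decouples.
∂U/∂a = -12(a - 4)(a - 3)(a + 2) = 0 at a ∈ {-2, 3, 4}; ∂U/∂b = -15b(b - 3)(b - 1)(b + 4) = 0 at b ∈ {-4, 0, 1, 3}.
The Hessian is diagonal: diag(U_aa, U_bb). Second derivatives: U_aa(-2)=-360, U_aa(3)=60, U_aa(4)=-72; U_bb(-4)=2100, U_bb(0)=-180, U_bb(1)=150, U_bb(3)=-630.
Local maxima occur where both diagonal entries negative: (-2, 0), (-2, 3), (4, 0), (4, 3). Count: 4.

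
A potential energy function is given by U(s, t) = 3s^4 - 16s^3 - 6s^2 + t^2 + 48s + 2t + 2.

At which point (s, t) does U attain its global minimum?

U(s,t) separates as P(s) + Q(t) + 2, so its minimum is min P + min Q + 2.
P'(s) = 12(s - 4)(s - 1)(s + 1) vanishes at s ∈ {-1, 1, 4}; Q'(t) = 2(t + 1) vanishes at t ∈ {-1}.
Local minima of P (where P''>0): P(-1)=-35, P(4)=-160. Local minima of Q: Q(-1)=-1.
So the global minimum of U is P(4) + Q(-1) + 2 = -160 − 1 + 2 = -159, attained at (4, -1).

(4, -1)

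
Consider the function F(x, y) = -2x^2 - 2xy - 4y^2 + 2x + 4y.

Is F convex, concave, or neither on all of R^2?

concave

F is quadratic, so its Hessian is the constant matrix H = [[-4, -2], [-2, -8]].
det(H) = 28, tr(H) = -12.
det(H) > 0 and tr(H) < 0, so H is negative definite everywhere: concave.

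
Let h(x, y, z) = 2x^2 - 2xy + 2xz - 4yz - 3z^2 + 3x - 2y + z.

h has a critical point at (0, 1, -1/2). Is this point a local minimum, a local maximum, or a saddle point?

saddle point

The Hessian is constant: H = [[4, -2, 2], [-2, 0, -4], [2, -4, -6]].
Leading principal minors: Δ₁ = 4, Δ₂ = -4, Δ₃ = -8.
The minors fit neither the all-positive nor the alternating-sign pattern, so H is indefinite: a saddle point.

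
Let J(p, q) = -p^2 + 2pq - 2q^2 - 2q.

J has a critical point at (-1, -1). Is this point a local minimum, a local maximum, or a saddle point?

local maximum

The Hessian of J is constant: H = [[-2, 2], [2, -4]].
det(H) = (-2)·(-4) − 2² = 4.
det(H) > 0 and tr(H) = -6 < 0, so H is negative definite and the point is a local maximum.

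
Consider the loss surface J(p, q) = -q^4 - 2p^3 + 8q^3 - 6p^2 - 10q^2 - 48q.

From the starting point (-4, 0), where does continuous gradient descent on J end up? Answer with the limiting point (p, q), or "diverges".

(-2, 3)

J is separable, so gradient descent decouples: p follows -∂J/∂p, q follows -∂J/∂q.
∂J/∂p = -6p(p + 2); at p=-4 this is -48, so p increases.
∂J/∂q = -4(q - 4)(q - 3)(q + 1); at q=0 this is -48, so q increases.
p converges to its nearest critical value -2 (a local min of the p-part); q converges to 3. The iterate converges to (-2, 3).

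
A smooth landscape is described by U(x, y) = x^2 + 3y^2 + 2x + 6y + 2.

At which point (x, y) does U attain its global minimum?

U(x,y) separates as P(x) + Q(y) + 2, so its minimum is min P + min Q + 2.
P'(x) = 2x + 2 vanishes at x ∈ {-1}; Q'(y) = 6y + 6 vanishes at y ∈ {-1}.
Local minima of P (where P''>0): P(-1)=-1. Local minima of Q: Q(-1)=-3.
So the global minimum of U is P(-1) + Q(-1) + 2 = -1 − 3 + 2 = -2, attained at (-1, -1).

(-1, -1)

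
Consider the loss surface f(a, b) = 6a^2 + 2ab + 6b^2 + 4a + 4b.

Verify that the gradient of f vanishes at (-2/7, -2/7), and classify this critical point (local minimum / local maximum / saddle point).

local minimum

∇f = (12a + 2b + 4, 2a + 12b + 4); substituting (-2/7, -2/7) gives ∇f = (0, 0), so (-2/7, -2/7) is indeed a critical point.
The Hessian of f is constant: H = [[12, 2], [2, 12]].
det(H) = 12·12 − 2² = 140.
det(H) > 0 and tr(H) = 24 > 0, so H is positive definite and the point is a local minimum.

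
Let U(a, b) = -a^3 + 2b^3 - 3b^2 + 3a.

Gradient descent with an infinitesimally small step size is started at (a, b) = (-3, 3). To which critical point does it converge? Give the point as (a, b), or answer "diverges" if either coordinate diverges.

U is separable, so gradient descent decouples: a follows -∂U/∂a, b follows -∂U/∂b.
∂U/∂a = -3(a - 1)(a + 1); at a=-3 this is -24, so a increases.
∂U/∂b = 6b(b - 1); at b=3 this is 36, so b decreases.
a converges to its nearest critical value -1 (a local min of the a-part); b converges to 1. The iterate converges to (-1, 1).

(-1, 1)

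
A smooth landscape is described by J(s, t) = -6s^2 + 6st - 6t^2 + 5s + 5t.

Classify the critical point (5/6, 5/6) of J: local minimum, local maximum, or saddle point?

local maximum

The Hessian of J is constant: H = [[-12, 6], [6, -12]].
det(H) = (-12)·(-12) − 6² = 108.
det(H) > 0 and tr(H) = -24 < 0, so H is negative definite and the point is a local maximum.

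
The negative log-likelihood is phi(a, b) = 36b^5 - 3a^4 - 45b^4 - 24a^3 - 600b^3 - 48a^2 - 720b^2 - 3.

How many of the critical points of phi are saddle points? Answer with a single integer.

6

phi separates as a function of a plus a function of b, so ∇phi=0 decouples.
∂phi/∂a = -12a(a + 2)(a + 4) = 0 at a ∈ {-4, -2, 0}; ∂phi/∂b = 180b(b - 4)(b + 1)(b + 2) = 0 at b ∈ {-2, -1, 0, 4}.
The Hessian is diagonal: diag(phi_aa, phi_bb). Second derivatives: phi_aa(-4)=-96, phi_aa(-2)=48, phi_aa(0)=-96; phi_bb(-2)=-2160, phi_bb(-1)=900, phi_bb(0)=-1440, phi_bb(4)=21600.
Saddle points occur where the two diagonal entries have opposite signs: (-4, -1), (-4, 4), (-2, -2), (-2, 0), (0, -1), (0, 4). Count: 6.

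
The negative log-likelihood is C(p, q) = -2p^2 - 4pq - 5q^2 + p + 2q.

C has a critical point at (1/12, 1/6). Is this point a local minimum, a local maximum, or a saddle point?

The Hessian of C is constant: H = [[-4, -4], [-4, -10]].
det(H) = (-4)·(-10) − (-4)² = 24.
det(H) > 0 and tr(H) = -14 < 0, so H is negative definite and the point is a local maximum.

local maximum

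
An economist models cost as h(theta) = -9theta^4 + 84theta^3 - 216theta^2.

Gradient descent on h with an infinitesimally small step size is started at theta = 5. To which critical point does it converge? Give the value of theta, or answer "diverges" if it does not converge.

diverges

h'(theta) = -36theta(theta - 4)(theta - 3), so h'(5) = -360.
Gradient descent moves in the -h' direction, i.e. theta is increasing.
There is no critical point above theta=5, and h' keeps the same sign, so the iterate runs off to +∞.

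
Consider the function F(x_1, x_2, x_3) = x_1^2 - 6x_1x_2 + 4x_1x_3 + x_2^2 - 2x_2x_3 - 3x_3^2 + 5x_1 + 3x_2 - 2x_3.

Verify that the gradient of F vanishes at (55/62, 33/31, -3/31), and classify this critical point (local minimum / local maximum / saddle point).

∇F = (2x_1 - 6x_2 + 4x_3 + 5, -6x_1 + 2x_2 - 2x_3 + 3, 4x_1 - 2x_2 - 6x_3 - 2); substituting (55/62, 33/31, -3/31) gives ∇F = (0, 0, 0), so (55/62, 33/31, -3/31) is indeed a critical point.
The Hessian is constant: H = [[2, -6, 4], [-6, 2, -2], [4, -2, -6]].
Leading principal minors: Δ₁ = 2, Δ₂ = -32, Δ₃ = 248.
The minors fit neither the all-positive nor the alternating-sign pattern, so H is indefinite: a saddle point.

saddle point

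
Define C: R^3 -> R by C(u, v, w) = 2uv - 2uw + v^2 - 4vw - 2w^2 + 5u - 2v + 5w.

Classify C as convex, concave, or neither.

C is quadratic, so its Hessian is the constant matrix H = [[0, 2, -2], [2, 2, -4], [-2, -4, -4]].
Leading principal minors: 0, -4, 40.
Neither pattern holds ⇒ H is indefinite ⇒ neither convex nor concave.

neither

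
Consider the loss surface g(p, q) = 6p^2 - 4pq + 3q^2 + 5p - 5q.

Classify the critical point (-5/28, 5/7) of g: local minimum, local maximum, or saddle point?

The Hessian of g is constant: H = [[12, -4], [-4, 6]].
det(H) = 12·6 − (-4)² = 56.
det(H) > 0 and tr(H) = 18 > 0, so H is positive definite and the point is a local minimum.

local minimum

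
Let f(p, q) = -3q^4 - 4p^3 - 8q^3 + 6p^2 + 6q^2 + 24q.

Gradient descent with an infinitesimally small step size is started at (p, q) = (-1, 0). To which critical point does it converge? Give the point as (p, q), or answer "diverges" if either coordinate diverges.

(0, -1)

f is separable, so gradient descent decouples: p follows -∂f/∂p, q follows -∂f/∂q.
∂f/∂p = -12p(p - 1); at p=-1 this is -24, so p increases.
∂f/∂q = -12(q - 1)(q + 1)(q + 2); at q=0 this is 24, so q decreases.
p converges to its nearest critical value 0 (a local min of the p-part); q converges to -1. The iterate converges to (0, -1).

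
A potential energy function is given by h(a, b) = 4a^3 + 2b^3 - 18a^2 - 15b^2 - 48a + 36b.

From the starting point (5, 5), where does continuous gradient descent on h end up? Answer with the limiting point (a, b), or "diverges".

(4, 3)

h is separable, so gradient descent decouples: a follows -∂h/∂a, b follows -∂h/∂b.
∂h/∂a = 12(a - 4)(a + 1); at a=5 this is 72, so a decreases.
∂h/∂b = 6(b - 3)(b - 2); at b=5 this is 36, so b decreases.
a converges to its nearest critical value 4 (a local min of the a-part); b converges to 3. The iterate converges to (4, 3).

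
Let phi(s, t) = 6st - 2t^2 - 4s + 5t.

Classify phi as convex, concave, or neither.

neither

phi is quadratic, so its Hessian is the constant matrix H = [[0, 6], [6, -4]].
det(H) = -36, tr(H) = -4.
det(H) < 0, so H is indefinite: neither convex nor concave.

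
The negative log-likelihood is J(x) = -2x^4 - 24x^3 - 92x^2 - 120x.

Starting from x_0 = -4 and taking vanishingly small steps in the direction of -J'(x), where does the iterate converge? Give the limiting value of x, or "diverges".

-3

J'(x) = -8(x + 1)(x + 3)(x + 5), so J'(-4) = -24.
Gradient descent moves in the -J' direction, i.e. x is increasing.
The nearest critical point in that direction is x = -3, where J'' = 32 > 0 (a local minimum). The iterate converges there.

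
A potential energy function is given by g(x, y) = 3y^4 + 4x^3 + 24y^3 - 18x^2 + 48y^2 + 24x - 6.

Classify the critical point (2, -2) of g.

saddle point

The mixed partial ∂²g/∂x∂y is 0, so the Hessian at any point is diag(g_xx, g_yy) = diag(12(2x - 3), 12(3y^2 + 12y + 8)).
At (2, -2): H = diag(12, -48).
The eigenvalues have opposite signs, so H is indefinite: a saddle point.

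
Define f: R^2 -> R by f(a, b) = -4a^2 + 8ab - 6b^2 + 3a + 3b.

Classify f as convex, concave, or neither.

concave

f is quadratic, so its Hessian is the constant matrix H = [[-8, 8], [8, -12]].
det(H) = 32, tr(H) = -20.
det(H) > 0 and tr(H) < 0, so H is negative definite everywhere: concave.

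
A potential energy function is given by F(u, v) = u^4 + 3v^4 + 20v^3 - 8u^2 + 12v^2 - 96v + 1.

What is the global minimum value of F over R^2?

F(u,v) separates as P(u) + Q(v) + 1, so its minimum is min P + min Q + 1.
P'(u) = 4u(u - 2)(u + 2) vanishes at u ∈ {-2, 0, 2}; Q'(v) = 12(v - 1)(v + 2)(v + 4) vanishes at v ∈ {-4, -2, 1}.
Local minima of P (where P''>0): P(-2)=-16, P(2)=-16. Local minima of Q: Q(-4)=64, Q(1)=-61.
So the global minimum of F is P(-2) + Q(1) + 1 = -16 − 61 + 1 = -76, attained at (-2, 1).

-76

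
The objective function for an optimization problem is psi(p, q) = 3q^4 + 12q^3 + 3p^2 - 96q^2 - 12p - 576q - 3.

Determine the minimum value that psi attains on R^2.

psi(p,q) separates as A(p) + B(q) − 3, so its minimum is min A + min B − 3.
A'(p) = 6p - 12 vanishes at p ∈ {2}; B'(q) = 12(q - 4)(q + 3)(q + 4) vanishes at q ∈ {-4, -3, 4}.
Local minima of A (where A''>0): A(2)=-12. Local minima of B: B(-4)=768, B(4)=-2304.
So the global minimum of psi is A(2) + B(4) − 3 = -12 − 2304 − 3 = -2319, attained at (2, 4).

-2319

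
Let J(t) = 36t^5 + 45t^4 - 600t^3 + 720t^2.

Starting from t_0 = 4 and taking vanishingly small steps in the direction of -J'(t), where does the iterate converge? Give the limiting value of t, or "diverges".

2

J'(t) = 180t(t - 2)(t - 1)(t + 4), so J'(4) = 34560.
Gradient descent moves in the -J' direction, i.e. t is decreasing.
The nearest critical point in that direction is t = 2, where J'' = 2160 > 0 (a local minimum). The iterate converges there.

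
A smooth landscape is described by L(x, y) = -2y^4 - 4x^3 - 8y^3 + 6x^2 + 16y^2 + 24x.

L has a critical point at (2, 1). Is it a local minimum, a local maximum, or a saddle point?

The mixed partial ∂²L/∂x∂y is 0, so the Hessian at any point is diag(L_xx, L_yy) = diag(12(-2x + 1), 8(-3y^2 - 6y + 4)).
At (2, 1): H = diag(-36, -40).
Both eigenvalues are negative, so H is negative definite: a local maximum.

local maximum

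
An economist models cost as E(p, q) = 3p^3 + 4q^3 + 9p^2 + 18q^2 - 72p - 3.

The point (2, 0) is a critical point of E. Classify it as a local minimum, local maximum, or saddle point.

The mixed partial ∂²E/∂p∂q is 0, so the Hessian at any point is diag(E_pp, E_qq) = diag(18(p + 1), 12(2q + 3)).
At (2, 0): H = diag(54, 36).
Both eigenvalues are positive, so H is positive definite: a local minimum.

local minimum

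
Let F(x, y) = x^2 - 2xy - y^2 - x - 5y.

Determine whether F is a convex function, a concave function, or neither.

neither

F is quadratic, so its Hessian is the constant matrix H = [[2, -2], [-2, -2]].
det(H) = -8, tr(H) = 0.
det(H) < 0, so H is indefinite: neither convex nor concave.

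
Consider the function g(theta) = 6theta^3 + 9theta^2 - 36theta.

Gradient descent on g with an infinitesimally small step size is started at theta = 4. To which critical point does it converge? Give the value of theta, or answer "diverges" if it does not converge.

g'(theta) = 18(theta - 1)(theta + 2), so g'(4) = 324.
Gradient descent moves in the -g' direction, i.e. theta is decreasing.
The nearest critical point in that direction is theta = 1, where g'' = 54 > 0 (a local minimum). The iterate converges there.

1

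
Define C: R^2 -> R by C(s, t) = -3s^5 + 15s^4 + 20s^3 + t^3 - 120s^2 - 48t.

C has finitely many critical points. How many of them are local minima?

C separates as a function of s plus a function of t, so ∇C=0 decouples.
∂C/∂s = -15s(s - 4)(s - 2)(s + 2) = 0 at s ∈ {-2, 0, 2, 4}; ∂C/∂t = 3(t - 4)(t + 4) = 0 at t ∈ {-4, 4}.
The Hessian is diagonal: diag(C_ss, C_tt). Second derivatives: C_ss(-2)=720, C_ss(0)=-240, C_ss(2)=240, C_ss(4)=-720; C_tt(-4)=-24, C_tt(4)=24.
Local minima occur where both diagonal entries positive: (-2, 4), (2, 4). Count: 2.

2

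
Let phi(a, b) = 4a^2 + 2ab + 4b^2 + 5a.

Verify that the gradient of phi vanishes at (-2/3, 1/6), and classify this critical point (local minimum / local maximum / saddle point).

local minimum

∇phi = (8a + 2b + 5, 2a + 8b); substituting (-2/3, 1/6) gives ∇phi = (0, 0), so (-2/3, 1/6) is indeed a critical point.
The Hessian of phi is constant: H = [[8, 2], [2, 8]].
det(H) = 8·8 − 2² = 60.
det(H) > 0 and tr(H) = 16 > 0, so H is positive definite and the point is a local minimum.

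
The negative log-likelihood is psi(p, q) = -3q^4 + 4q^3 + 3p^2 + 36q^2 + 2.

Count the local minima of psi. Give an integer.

1

psi separates as a function of p plus a function of q, so ∇psi=0 decouples.
∂psi/∂p = 6p = 0 at p ∈ {0}; ∂psi/∂q = -12q(q - 3)(q + 2) = 0 at q ∈ {-2, 0, 3}.
The Hessian is diagonal: diag(psi_pp, psi_qq). Second derivatives: psi_pp(0)=6; psi_qq(-2)=-120, psi_qq(0)=72, psi_qq(3)=-180.
Local minima occur where both diagonal entries positive: (0, 0). Count: 1.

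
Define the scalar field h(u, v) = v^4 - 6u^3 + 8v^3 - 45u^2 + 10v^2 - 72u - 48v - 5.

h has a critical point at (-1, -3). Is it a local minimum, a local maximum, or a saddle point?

local maximum

The mixed partial ∂²h/∂u∂v is 0, so the Hessian at any point is diag(h_uu, h_vv) = diag(-18(2u + 5), 4(3v^2 + 12v + 5)).
At (-1, -3): H = diag(-54, -16).
Both eigenvalues are negative, so H is negative definite: a local maximum.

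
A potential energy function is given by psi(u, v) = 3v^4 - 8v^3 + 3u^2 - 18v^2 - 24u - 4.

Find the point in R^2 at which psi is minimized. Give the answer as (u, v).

psi(u,v) separates as P(u) + Q(v) − 4, so its minimum is min P + min Q − 4.
P'(u) = 6u - 24 vanishes at u ∈ {4}; Q'(v) = 12v(v - 3)(v + 1) vanishes at v ∈ {-1, 0, 3}.
Local minima of P (where P''>0): P(4)=-48. Local minima of Q: Q(-1)=-7, Q(3)=-135.
So the global minimum of psi is P(4) + Q(3) − 4 = -48 − 135 − 4 = -187, attained at (4, 3).

(4, 3)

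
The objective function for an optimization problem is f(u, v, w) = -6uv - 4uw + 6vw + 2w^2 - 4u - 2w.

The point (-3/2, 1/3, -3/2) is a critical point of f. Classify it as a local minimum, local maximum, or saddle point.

saddle point

The Hessian is constant: H = [[0, -6, -4], [-6, 0, 6], [-4, 6, 4]].
Leading principal minors: Δ₁ = 0, Δ₂ = -36, Δ₃ = 144.
The minors fit neither the all-positive nor the alternating-sign pattern, so H is indefinite: a saddle point.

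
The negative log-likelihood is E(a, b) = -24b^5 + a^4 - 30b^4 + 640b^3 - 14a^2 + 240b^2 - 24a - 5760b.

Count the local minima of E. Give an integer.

E separates as a function of a plus a function of b, so ∇E=0 decouples.
∂E/∂a = 4(a - 3)(a + 1)(a + 2) = 0 at a ∈ {-2, -1, 3}; ∂E/∂b = -120(b - 3)(b - 2)(b + 2)(b + 4) = 0 at b ∈ {-4, -2, 2, 3}.
The Hessian is diagonal: diag(E_aa, E_bb). Second derivatives: E_aa(-2)=20, E_aa(-1)=-16, E_aa(3)=80; E_bb(-4)=10080, E_bb(-2)=-4800, E_bb(2)=2880, E_bb(3)=-4200.
Local minima occur where both diagonal entries positive: (-2, -4), (-2, 2), (3, -4), (3, 2). Count: 4.

4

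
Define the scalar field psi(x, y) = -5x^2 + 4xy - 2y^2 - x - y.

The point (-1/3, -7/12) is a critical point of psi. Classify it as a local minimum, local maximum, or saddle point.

The Hessian of psi is constant: H = [[-10, 4], [4, -4]].
det(H) = (-10)·(-4) − 4² = 24.
det(H) > 0 and tr(H) = -14 < 0, so H is negative definite and the point is a local maximum.

local maximum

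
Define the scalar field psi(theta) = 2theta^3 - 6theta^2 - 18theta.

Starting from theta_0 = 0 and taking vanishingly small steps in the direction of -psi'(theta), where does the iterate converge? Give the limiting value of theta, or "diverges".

3

psi'(theta) = 6(theta - 3)(theta + 1), so psi'(0) = -18.
Gradient descent moves in the -psi' direction, i.e. theta is increasing.
The nearest critical point in that direction is theta = 3, where psi'' = 24 > 0 (a local minimum). The iterate converges there.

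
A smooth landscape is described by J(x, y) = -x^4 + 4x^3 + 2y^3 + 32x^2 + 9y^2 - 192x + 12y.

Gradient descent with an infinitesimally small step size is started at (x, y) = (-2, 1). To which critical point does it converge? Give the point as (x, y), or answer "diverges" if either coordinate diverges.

J is separable, so gradient descent decouples: x follows -∂J/∂x, y follows -∂J/∂y.
∂J/∂x = -4(x - 4)(x - 3)(x + 4); at x=-2 this is -240, so x increases.
∂J/∂y = 6(y + 1)(y + 2); at y=1 this is 36, so y decreases.
x converges to its nearest critical value 3 (a local min of the x-part); y converges to -1. The iterate converges to (3, -1).

(3, -1)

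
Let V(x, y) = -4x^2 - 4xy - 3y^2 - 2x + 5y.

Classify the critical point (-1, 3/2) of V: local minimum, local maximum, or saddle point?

The Hessian of V is constant: H = [[-8, -4], [-4, -6]].
det(H) = (-8)·(-6) − (-4)² = 32.
det(H) > 0 and tr(H) = -14 < 0, so H is negative definite and the point is a local maximum.

local maximum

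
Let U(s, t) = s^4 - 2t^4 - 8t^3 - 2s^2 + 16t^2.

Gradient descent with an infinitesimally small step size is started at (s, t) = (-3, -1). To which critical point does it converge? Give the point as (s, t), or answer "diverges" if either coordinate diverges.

(-1, 0)

U is separable, so gradient descent decouples: s follows -∂U/∂s, t follows -∂U/∂t.
∂U/∂s = 4s(s - 1)(s + 1); at s=-3 this is -96, so s increases.
∂U/∂t = -8t(t - 1)(t + 4); at t=-1 this is -48, so t increases.
s converges to its nearest critical value -1 (a local min of the s-part); t converges to 0. The iterate converges to (-1, 0).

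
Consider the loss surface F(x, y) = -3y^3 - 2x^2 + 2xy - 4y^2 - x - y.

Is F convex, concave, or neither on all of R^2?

The term -3y^3 is cubic, so the Hessian is not constant.
∂²F/∂y² = -18y - 8, which takes both signs as y varies (negative for sufficiently large y). A diagonal entry of the Hessian changing sign means the Hessian is neither positive- nor negative-semidefinite on all of R^2.

neither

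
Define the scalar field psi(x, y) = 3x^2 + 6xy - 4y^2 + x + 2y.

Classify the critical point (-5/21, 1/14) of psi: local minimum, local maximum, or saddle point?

The Hessian of psi is constant: H = [[6, 6], [6, -8]].
det(H) = 6·(-8) − 6² = -84.
Since det(H) < 0, H is indefinite and the critical point is a saddle point.

saddle point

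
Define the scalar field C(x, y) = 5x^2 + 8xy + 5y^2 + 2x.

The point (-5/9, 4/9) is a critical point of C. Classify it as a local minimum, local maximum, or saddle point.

local minimum

The Hessian of C is constant: H = [[10, 8], [8, 10]].
det(H) = 10·10 − 8² = 36.
det(H) > 0 and tr(H) = 20 > 0, so H is positive definite and the point is a local minimum.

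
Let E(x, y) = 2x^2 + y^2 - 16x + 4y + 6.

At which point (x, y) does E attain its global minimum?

E(x,y) separates as P(x) + Q(y) + 6, so its minimum is min P + min Q + 6.
P'(x) = 4x - 16 vanishes at x ∈ {4}; Q'(y) = 2y + 4 vanishes at y ∈ {-2}.
Local minima of P (where P''>0): P(4)=-32. Local minima of Q: Q(-2)=-4.
So the global minimum of E is P(4) + Q(-2) + 6 = -32 − 4 + 6 = -30, attained at (4, -2).

(4, -2)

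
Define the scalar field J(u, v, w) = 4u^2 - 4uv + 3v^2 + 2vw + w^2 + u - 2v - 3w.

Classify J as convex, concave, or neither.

convex

J is quadratic, so its Hessian is the constant matrix H = [[8, -4, 0], [-4, 6, 2], [0, 2, 2]].
Leading principal minors: 8, 32, 32.
All positive ⇒ H ≻ 0 ⇒ convex.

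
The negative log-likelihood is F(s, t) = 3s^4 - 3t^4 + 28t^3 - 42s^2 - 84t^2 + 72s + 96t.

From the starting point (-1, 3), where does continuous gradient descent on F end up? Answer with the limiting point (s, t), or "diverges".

(-3, 2)

F is separable, so gradient descent decouples: s follows -∂F/∂s, t follows -∂F/∂t.
∂F/∂s = 12(s - 2)(s - 1)(s + 3); at s=-1 this is 144, so s decreases.
∂F/∂t = -12(t - 4)(t - 2)(t - 1); at t=3 this is 24, so t decreases.
s converges to its nearest critical value -3 (a local min of the s-part); t converges to 2. The iterate converges to (-3, 2).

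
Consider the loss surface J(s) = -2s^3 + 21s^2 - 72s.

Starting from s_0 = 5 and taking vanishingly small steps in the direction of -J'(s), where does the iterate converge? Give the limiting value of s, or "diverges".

J'(s) = -6(s - 4)(s - 3), so J'(5) = -12.
Gradient descent moves in the -J' direction, i.e. s is increasing.
There is no critical point above s=5, and J' keeps the same sign, so the iterate runs off to +∞.

diverges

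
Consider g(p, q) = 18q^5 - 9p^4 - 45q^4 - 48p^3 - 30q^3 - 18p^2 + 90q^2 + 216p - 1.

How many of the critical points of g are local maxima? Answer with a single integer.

4

g separates as a function of p plus a function of q, so ∇g=0 decouples.
∂g/∂p = -36(p - 1)(p + 2)(p + 3) = 0 at p ∈ {-3, -2, 1}; ∂g/∂q = 90q(q - 2)(q - 1)(q + 1) = 0 at q ∈ {-1, 0, 1, 2}.
The Hessian is diagonal: diag(g_pp, g_qq). Second derivatives: g_pp(-3)=-144, g_pp(-2)=108, g_pp(1)=-432; g_qq(-1)=-540, g_qq(0)=180, g_qq(1)=-180, g_qq(2)=540.
Local maxima occur where both diagonal entries negative: (-3, -1), (-3, 1), (1, -1), (1, 1). Count: 4.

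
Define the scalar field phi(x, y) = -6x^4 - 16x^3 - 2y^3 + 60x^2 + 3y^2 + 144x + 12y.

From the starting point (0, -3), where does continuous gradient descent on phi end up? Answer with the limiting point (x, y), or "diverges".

(-1, -1)

phi is separable, so gradient descent decouples: x follows -∂phi/∂x, y follows -∂phi/∂y.
∂phi/∂x = -24(x - 2)(x + 1)(x + 3); at x=0 this is 144, so x decreases.
∂phi/∂y = -6(y - 2)(y + 1); at y=-3 this is -60, so y increases.
x converges to its nearest critical value -1 (a local min of the x-part); y converges to -1. The iterate converges to (-1, -1).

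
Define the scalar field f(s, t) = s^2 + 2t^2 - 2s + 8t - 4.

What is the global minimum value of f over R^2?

-13

f(s,t) separates as P(s) + Q(t) − 4, so its minimum is min P + min Q − 4.
P'(s) = 2s - 2 vanishes at s ∈ {1}; Q'(t) = 4(t + 2) vanishes at t ∈ {-2}.
Local minima of P (where P''>0): P(1)=-1. Local minima of Q: Q(-2)=-8.
So the global minimum of f is P(1) + Q(-2) − 4 = -1 − 8 − 4 = -13, attained at (1, -2).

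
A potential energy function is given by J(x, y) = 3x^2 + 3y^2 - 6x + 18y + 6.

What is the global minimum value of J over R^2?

-24

J(x,y) separates as P(x) + Q(y) + 6, so its minimum is min P + min Q + 6.
P'(x) = 6x - 6 vanishes at x ∈ {1}; Q'(y) = 6y + 18 vanishes at y ∈ {-3}.
Local minima of P (where P''>0): P(1)=-3. Local minima of Q: Q(-3)=-27.
So the global minimum of J is P(1) + Q(-3) + 6 = -3 − 27 + 6 = -24, attained at (1, -3).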